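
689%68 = 9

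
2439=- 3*( - 813 )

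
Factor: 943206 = 2^1*3^1 * 11^1*31^1*461^1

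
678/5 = 678/5 =135.60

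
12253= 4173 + 8080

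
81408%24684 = 7356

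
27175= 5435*5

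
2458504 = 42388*58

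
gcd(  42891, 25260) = 3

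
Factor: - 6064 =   -  2^4*379^1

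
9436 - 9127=309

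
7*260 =1820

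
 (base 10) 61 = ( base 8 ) 75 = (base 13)49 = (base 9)67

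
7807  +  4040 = 11847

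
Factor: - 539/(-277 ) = 7^2* 11^1 * 277^( - 1 ) 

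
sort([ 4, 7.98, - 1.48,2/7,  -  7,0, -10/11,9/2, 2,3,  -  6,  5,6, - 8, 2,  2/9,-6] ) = [ - 8 , - 7, - 6, - 6, - 1.48, - 10/11, 0,2/9  ,  2/7,2, 2,3,4, 9/2,5,6, 7.98] 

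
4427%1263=638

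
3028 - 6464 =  - 3436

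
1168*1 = 1168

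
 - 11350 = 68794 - 80144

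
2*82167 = 164334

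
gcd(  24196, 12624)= 1052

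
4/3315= 4/3315 =0.00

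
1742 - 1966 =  - 224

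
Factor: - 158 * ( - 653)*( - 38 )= - 2^2*19^1*79^1*653^1 =- 3920612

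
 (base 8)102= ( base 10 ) 66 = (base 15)46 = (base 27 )2C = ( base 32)22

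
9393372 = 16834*558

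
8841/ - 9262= - 21/22= - 0.95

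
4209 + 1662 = 5871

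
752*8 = 6016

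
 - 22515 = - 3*7505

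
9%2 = 1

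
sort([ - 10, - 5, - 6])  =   [ - 10, - 6, - 5 ]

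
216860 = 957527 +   -  740667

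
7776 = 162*48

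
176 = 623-447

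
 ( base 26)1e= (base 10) 40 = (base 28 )1c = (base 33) 17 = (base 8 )50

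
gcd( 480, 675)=15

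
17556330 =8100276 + 9456054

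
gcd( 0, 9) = 9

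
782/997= 782/997 = 0.78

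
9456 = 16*591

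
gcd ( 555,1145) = 5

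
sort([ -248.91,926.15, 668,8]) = [ - 248.91, 8, 668, 926.15]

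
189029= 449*421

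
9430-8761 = 669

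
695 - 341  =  354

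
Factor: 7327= 17^1*431^1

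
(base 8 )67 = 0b110111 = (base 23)29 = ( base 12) 47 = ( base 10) 55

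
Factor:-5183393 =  - 5183393^1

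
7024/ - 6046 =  - 2+2534/3023=- 1.16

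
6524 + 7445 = 13969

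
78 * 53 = 4134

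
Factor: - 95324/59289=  - 2^2 * 3^(- 1)*19763^( - 1 )*23831^1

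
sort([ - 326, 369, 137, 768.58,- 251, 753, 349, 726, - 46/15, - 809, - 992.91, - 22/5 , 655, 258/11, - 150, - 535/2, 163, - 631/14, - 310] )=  [ - 992.91,-809, - 326, - 310, - 535/2, - 251, - 150 , - 631/14, - 22/5,  -  46/15,258/11,137, 163 , 349, 369, 655, 726, 753, 768.58]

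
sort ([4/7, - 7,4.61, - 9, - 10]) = [ - 10,-9, -7,4/7, 4.61 ]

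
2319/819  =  773/273 = 2.83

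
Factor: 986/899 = 2^1*17^1* 31^( - 1) = 34/31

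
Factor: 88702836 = 2^2  *  3^1*151^1 *48953^1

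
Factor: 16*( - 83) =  - 2^4*83^1 =- 1328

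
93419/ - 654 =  - 143 + 103/654   =  - 142.84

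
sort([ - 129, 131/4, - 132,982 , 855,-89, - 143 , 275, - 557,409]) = [-557, - 143 , - 132,  -  129 , - 89,  131/4,275, 409, 855, 982]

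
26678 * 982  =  26197796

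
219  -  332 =-113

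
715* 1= 715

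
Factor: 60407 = 29^1*2083^1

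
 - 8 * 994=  - 7952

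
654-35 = 619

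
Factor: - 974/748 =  - 2^( -1)*11^( -1)*17^(- 1)*487^1 = - 487/374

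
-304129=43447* ( - 7)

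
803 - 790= 13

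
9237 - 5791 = 3446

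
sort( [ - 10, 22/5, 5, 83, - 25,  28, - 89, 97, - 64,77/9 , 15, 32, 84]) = [ - 89, - 64, - 25, - 10, 22/5, 5,77/9,15, 28,32, 83, 84,97 ] 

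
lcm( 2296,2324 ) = 190568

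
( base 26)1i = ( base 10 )44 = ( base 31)1d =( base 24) 1K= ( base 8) 54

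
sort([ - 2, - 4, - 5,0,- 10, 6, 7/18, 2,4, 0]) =[  -  10, -5, - 4, - 2,0, 0, 7/18,2,  4 , 6] 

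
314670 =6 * 52445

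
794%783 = 11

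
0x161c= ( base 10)5660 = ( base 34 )4UG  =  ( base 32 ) 5GS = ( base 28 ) 764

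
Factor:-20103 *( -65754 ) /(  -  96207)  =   - 440617554/32069 = -2^1 * 3^2*13^1*281^1*6701^1 * 32069^( - 1 )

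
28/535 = 28/535 = 0.05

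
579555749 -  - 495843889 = 1075399638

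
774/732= 1  +  7/122 = 1.06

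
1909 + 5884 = 7793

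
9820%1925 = 195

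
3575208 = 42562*84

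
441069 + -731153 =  - 290084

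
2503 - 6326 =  - 3823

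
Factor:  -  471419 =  - 13^1*36263^1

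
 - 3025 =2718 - 5743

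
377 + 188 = 565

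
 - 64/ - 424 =8/53  =  0.15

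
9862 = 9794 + 68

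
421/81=5 + 16/81= 5.20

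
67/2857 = 67/2857 = 0.02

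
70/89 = 70/89=0.79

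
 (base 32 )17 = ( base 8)47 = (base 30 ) 19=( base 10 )39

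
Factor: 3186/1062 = 3^1 = 3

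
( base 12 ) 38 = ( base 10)44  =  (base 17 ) 2a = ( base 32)1C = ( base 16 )2c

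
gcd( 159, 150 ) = 3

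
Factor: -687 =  - 3^1*229^1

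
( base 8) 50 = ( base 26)1E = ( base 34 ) 16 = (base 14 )2c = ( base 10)40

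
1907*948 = 1807836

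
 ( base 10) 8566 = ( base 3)102202021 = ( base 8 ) 20566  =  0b10000101110110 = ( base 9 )12667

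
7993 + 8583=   16576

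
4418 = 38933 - 34515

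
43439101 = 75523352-32084251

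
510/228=2+9/38=2.24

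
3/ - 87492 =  - 1/29164 = - 0.00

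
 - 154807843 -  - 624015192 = 469207349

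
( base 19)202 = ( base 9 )884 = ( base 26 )11M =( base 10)724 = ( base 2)1011010100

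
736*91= 66976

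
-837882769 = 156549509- 994432278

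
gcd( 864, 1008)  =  144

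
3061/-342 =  - 3061/342= - 8.95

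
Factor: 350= 2^1*5^2*7^1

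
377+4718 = 5095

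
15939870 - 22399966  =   - 6460096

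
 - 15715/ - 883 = 17 + 704/883  =  17.80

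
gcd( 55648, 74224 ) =16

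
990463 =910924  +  79539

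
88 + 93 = 181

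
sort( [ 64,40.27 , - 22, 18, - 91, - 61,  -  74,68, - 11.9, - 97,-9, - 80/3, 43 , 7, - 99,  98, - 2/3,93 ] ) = [-99,-97, -91, - 74,  -  61,-80/3,-22,-11.9,-9, - 2/3, 7,18, 40.27,43,  64,  68,  93,98]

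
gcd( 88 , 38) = 2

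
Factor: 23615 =5^1*4723^1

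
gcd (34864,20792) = 8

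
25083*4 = 100332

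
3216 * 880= 2830080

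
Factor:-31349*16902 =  - 529860798 = - 2^1 * 3^3*23^1*29^1*47^1 *313^1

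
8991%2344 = 1959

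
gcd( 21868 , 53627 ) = 7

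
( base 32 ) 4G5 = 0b1001000000101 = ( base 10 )4613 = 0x1205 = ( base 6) 33205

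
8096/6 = 4048/3=1349.33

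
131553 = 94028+37525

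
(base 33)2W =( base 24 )42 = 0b1100010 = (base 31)35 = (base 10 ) 98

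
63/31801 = 9/4543=0.00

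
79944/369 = 216 + 80/123 = 216.65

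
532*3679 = 1957228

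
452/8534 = 226/4267 =0.05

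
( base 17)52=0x57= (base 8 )127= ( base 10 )87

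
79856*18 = 1437408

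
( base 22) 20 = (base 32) 1c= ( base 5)134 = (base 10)44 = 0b101100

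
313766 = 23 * 13642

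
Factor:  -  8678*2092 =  - 18154376 = -  2^3*523^1 * 4339^1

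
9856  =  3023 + 6833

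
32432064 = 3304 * 9816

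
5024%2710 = 2314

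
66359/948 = 66359/948 = 70.00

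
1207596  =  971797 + 235799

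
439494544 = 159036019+280458525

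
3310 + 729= 4039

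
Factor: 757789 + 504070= 1261859 =17^1*199^1*373^1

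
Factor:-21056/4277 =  - 64/13 = - 2^6*13^( - 1 )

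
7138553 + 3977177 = 11115730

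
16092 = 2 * 8046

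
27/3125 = 27/3125  =  0.01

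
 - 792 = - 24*33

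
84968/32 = 10621/4= 2655.25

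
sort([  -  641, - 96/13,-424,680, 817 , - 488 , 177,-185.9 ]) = [ - 641, - 488, - 424,-185.9, - 96/13, 177, 680 , 817]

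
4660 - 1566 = 3094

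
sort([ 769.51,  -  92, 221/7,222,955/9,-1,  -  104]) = [  -  104, - 92, - 1,221/7, 955/9, 222,769.51]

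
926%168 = 86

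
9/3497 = 9/3497 = 0.00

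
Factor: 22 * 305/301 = 2^1*5^1*7^( - 1)*11^1*43^( - 1 )*61^1= 6710/301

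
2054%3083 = 2054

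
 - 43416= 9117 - 52533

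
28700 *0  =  0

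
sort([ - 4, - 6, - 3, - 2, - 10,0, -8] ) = [-10,  -  8,  -  6, - 4,  -  3, - 2, 0]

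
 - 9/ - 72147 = 3/24049 = 0.00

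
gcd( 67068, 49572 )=2916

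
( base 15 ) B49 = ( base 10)2544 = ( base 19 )70h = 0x9F0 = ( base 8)4760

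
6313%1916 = 565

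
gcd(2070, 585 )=45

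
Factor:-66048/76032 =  - 86/99 = -2^1*3^( - 2 )*11^( -1)*43^1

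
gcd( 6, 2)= 2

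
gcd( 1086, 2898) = 6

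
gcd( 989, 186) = 1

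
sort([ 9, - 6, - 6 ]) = [-6,-6,9]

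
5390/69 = 5390/69 =78.12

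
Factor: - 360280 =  - 2^3*5^1*9007^1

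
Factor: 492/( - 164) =-3^1  =  - 3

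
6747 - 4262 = 2485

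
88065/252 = 349 + 13/28=349.46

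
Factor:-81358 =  - 2^1*19^1*2141^1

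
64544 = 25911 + 38633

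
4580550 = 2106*2175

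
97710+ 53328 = 151038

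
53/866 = 53/866 = 0.06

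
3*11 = 33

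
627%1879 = 627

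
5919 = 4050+1869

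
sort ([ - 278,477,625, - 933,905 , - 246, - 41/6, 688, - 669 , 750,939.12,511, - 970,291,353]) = [  -  970, - 933, - 669, - 278, - 246,-41/6,291,353,477,511, 625,688,750,905, 939.12]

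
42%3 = 0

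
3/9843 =1/3281  =  0.00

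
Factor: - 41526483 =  - 3^1 * 113^1*122497^1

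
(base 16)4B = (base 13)5a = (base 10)75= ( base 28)2j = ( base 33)29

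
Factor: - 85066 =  - 2^1*42533^1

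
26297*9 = 236673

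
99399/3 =33133 = 33133.00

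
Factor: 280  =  2^3*5^1 * 7^1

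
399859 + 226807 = 626666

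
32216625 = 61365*525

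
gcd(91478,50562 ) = 106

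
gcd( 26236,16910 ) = 2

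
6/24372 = 1/4062 =0.00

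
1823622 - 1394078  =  429544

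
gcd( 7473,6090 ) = 3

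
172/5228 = 43/1307=0.03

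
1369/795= 1+574/795 = 1.72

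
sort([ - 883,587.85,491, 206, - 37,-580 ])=[ - 883,-580, - 37, 206, 491, 587.85 ]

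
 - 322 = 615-937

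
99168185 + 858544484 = 957712669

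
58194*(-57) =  - 3317058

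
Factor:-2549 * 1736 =  -  4425064=- 2^3*7^1* 31^1*2549^1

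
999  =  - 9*( - 111 ) 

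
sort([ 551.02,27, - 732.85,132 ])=[  -  732.85,27,132,551.02 ] 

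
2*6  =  12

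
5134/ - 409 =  - 13 + 183/409 = - 12.55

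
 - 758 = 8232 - 8990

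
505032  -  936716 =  - 431684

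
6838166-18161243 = - 11323077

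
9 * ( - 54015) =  - 486135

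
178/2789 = 178/2789 =0.06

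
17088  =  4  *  4272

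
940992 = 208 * 4524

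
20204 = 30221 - 10017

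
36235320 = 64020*566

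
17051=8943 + 8108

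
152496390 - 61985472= 90510918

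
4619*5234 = 24175846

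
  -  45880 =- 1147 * 40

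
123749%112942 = 10807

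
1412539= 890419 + 522120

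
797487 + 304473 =1101960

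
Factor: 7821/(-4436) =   -  2^ ( - 2 )*3^2 * 11^1*79^1*1109^(-1 ) 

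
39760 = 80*497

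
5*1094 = 5470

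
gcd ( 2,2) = 2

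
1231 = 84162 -82931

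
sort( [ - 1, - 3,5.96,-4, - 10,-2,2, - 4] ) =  [ - 10, - 4, - 4, - 3 , - 2, - 1,2, 5.96 ]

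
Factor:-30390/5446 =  - 15195/2723 = -  3^1*5^1  *  7^( - 1)*389^ ( - 1)*1013^1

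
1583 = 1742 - 159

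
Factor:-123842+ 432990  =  309148 = 2^2 * 7^1 * 61^1* 181^1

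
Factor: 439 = 439^1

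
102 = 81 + 21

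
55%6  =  1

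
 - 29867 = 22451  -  52318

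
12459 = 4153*3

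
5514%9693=5514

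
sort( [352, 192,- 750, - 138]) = [ - 750, - 138,192,352] 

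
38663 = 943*41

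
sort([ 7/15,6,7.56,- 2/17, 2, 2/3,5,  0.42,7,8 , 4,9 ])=[ - 2/17,  0.42,7/15,2/3,2,  4,  5,6, 7,7.56 , 8,9]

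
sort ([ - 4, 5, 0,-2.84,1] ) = [ - 4, - 2.84,0,1,5 ]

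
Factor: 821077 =23^1 * 29^1 * 1231^1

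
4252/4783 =4252/4783 = 0.89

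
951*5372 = 5108772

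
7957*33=262581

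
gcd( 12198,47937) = 57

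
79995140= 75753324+4241816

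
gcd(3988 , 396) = 4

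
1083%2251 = 1083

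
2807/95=29 + 52/95=29.55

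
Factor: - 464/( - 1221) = 2^4 * 3^( - 1)*11^(  -  1)*29^1 * 37^(-1 )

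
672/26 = 25+11/13 = 25.85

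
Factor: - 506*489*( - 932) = 2^3*3^1 * 11^1 * 23^1*163^1*233^1 = 230608488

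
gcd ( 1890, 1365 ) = 105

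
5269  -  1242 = 4027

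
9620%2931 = 827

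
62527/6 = 10421 + 1/6 = 10421.17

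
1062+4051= 5113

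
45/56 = 45/56 = 0.80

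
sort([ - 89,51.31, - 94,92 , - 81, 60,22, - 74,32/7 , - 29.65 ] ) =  [ - 94, - 89, -81, -74, - 29.65,32/7,22,  51.31,60,92]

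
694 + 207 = 901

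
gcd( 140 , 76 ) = 4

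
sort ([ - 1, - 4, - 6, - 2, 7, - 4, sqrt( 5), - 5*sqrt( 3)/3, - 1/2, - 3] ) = [ -6, - 4, - 4,  -  3,- 5*sqrt( 3 ) /3, - 2, - 1, - 1/2, sqrt( 5 ), 7 ] 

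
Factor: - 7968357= - 3^2*37^1*23929^1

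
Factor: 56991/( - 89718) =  - 2^( - 1)*11^2  *19^ ( - 1) *157^1*787^ ( - 1)=-18997/29906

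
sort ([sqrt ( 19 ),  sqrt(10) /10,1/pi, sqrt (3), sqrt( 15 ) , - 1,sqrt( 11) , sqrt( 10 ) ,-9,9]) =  [ - 9, - 1,sqrt(10 ) /10, 1/pi, sqrt( 3),sqrt ( 10),  sqrt( 11 ),sqrt( 15),sqrt( 19 ),9 ]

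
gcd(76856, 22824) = 8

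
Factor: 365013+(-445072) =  - 80059 = - 7^1*11437^1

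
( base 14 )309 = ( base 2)1001010101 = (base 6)2433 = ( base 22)153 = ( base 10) 597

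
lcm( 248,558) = 2232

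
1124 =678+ 446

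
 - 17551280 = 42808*(-410)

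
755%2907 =755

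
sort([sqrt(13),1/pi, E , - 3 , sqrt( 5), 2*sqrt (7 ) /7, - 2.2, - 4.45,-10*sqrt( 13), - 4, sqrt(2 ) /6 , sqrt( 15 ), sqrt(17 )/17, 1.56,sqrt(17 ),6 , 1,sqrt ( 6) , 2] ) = [- 10 *sqrt( 13), - 4.45, - 4,-3,-2.2, sqrt( 2)/6,sqrt( 17 )/17,1/pi, 2* sqrt(7)/7,1, 1.56,  2,  sqrt(5),sqrt (6),E,sqrt(13), sqrt(15),sqrt( 17 ),6 ]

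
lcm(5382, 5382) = 5382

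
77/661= 77/661  =  0.12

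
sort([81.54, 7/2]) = [ 7/2, 81.54 ]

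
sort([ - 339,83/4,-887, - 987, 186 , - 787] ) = [ - 987,- 887, - 787 , - 339, 83/4,  186]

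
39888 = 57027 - 17139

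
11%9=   2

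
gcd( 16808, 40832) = 88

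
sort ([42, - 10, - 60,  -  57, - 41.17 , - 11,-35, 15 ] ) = [ - 60, - 57, - 41.17,-35, - 11,-10,15,42]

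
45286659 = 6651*6809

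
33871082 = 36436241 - 2565159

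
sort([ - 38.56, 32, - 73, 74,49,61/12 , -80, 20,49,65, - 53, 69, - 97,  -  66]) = [ - 97, - 80, - 73, - 66, - 53, - 38.56, 61/12, 20, 32,49 , 49, 65, 69, 74 ] 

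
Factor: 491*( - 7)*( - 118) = 405566 = 2^1*7^1*59^1*491^1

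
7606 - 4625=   2981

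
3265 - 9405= - 6140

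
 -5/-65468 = 5/65468 = 0.00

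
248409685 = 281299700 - 32890015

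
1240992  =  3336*372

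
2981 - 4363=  - 1382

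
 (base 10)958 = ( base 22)1lc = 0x3BE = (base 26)1am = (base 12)67A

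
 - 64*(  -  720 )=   46080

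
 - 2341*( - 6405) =14994105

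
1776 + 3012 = 4788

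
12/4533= 4/1511 = 0.00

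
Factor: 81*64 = 5184 = 2^6 * 3^4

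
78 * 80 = 6240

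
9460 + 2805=12265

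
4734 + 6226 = 10960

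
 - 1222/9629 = -1222/9629 =- 0.13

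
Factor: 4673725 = 5^2*7^1*17^1*1571^1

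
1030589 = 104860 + 925729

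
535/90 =5 + 17/18 =5.94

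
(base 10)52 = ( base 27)1P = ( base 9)57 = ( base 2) 110100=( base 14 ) 3A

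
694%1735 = 694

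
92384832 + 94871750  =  187256582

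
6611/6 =1101 + 5/6 = 1101.83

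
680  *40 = 27200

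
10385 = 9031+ 1354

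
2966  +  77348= 80314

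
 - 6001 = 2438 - 8439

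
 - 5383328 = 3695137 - 9078465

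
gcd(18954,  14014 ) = 26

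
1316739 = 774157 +542582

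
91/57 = 1+34/57 =1.60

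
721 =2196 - 1475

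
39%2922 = 39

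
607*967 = 586969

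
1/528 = 1/528=0.00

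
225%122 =103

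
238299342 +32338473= 270637815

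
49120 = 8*6140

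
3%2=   1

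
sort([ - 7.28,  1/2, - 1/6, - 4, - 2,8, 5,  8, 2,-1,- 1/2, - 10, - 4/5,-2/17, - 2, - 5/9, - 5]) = [- 10, - 7.28, - 5,  -  4, - 2,  -  2, - 1,-4/5, - 5/9, - 1/2, - 1/6, - 2/17, 1/2, 2,5 , 8, 8]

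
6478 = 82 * 79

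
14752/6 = 2458 + 2/3  =  2458.67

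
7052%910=682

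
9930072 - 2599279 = 7330793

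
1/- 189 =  - 1 + 188/189 = - 0.01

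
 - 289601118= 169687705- 459288823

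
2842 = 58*49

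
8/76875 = 8/76875=0.00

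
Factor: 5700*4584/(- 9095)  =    -  5225760/1819 =- 2^5*3^2*5^1*17^( - 1 ) * 19^1*107^(-1) * 191^1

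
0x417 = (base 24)1JF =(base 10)1047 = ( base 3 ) 1102210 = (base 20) 2C7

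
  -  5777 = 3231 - 9008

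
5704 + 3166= 8870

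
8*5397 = 43176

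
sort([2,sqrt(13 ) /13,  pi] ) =[ sqrt(13)/13,2, pi]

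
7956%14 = 4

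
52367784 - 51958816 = 408968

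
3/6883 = 3/6883=0.00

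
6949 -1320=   5629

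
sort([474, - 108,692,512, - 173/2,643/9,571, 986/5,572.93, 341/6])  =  [ -108, - 173/2, 341/6,643/9,986/5,474,512,571,572.93,  692 ]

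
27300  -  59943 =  - 32643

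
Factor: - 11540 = - 2^2*5^1*577^1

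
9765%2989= 798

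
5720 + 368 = 6088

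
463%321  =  142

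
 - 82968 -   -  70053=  - 12915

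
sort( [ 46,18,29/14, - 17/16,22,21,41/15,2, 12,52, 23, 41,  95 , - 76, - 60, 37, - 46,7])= [  -  76, - 60, - 46, - 17/16,2,29/14,41/15,7,12,18, 21,22,23, 37 , 41, 46,52, 95 ] 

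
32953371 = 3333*9887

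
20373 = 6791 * 3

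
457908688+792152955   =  1250061643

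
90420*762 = 68900040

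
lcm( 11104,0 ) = 0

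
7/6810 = 7/6810 =0.00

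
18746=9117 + 9629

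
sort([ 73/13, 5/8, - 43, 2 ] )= [  -  43, 5/8,2, 73/13 ] 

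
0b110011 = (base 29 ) 1M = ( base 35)1g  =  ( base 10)51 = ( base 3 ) 1220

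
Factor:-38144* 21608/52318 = -11138048/707 = - 2^10*7^( - 1 )*73^1 * 101^ ( - 1) * 149^1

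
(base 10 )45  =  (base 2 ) 101101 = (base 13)36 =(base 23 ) 1m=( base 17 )2B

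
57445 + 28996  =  86441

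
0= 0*927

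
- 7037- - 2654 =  -4383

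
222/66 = 3  +  4/11 = 3.36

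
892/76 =11 + 14/19 = 11.74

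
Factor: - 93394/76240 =  -  49/40 = - 2^(-3)*5^( - 1)*7^2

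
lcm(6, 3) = 6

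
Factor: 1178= 2^1 * 19^1 * 31^1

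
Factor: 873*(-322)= -2^1*3^2*7^1*23^1*97^1 = -281106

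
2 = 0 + 2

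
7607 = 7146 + 461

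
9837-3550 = 6287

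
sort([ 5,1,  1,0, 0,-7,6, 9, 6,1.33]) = [-7,0,0,1,1,  1.33, 5,6,6,9 ]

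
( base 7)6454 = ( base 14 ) B9B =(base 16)8f5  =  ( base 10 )2293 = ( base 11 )17a5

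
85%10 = 5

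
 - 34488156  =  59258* ( - 582) 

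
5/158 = 5/158 = 0.03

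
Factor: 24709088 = 2^5*772159^1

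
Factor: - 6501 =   -  3^1  *  11^1*197^1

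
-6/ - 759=2/253 = 0.01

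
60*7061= 423660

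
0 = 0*6197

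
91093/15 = 6072 + 13/15 = 6072.87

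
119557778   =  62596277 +56961501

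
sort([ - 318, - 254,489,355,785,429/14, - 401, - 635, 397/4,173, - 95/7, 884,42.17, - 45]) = [ - 635, - 401, - 318, - 254, - 45,  -  95/7,429/14,42.17,397/4,173, 355, 489 , 785, 884]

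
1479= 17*87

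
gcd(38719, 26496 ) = 1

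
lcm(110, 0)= 0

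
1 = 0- -1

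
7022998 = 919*7642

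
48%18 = 12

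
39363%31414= 7949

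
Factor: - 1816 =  - 2^3*227^1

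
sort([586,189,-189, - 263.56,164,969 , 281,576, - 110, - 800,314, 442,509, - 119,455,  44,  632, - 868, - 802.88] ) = [  -  868 , - 802.88, -800, - 263.56, - 189, - 119,  -  110,44 , 164,189,281,314,442,455,509, 576,  586, 632, 969 ]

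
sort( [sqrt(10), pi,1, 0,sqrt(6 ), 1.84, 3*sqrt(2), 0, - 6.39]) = [-6.39 , 0, 0, 1, 1.84,  sqrt(6 ), pi,  sqrt(10), 3*sqrt(2)]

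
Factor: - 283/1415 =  - 5^( - 1)= -1/5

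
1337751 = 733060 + 604691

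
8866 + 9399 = 18265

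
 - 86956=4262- 91218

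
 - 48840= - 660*74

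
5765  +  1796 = 7561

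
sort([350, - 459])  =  [ -459,350 ]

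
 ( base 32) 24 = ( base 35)1x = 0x44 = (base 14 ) 4C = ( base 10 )68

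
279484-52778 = 226706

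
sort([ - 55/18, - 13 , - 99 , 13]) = [ - 99,-13, - 55/18,13 ] 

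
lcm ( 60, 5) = 60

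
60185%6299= 3494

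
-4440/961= - 4440/961 = -4.62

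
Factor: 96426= 2^1* 3^2*11^1*487^1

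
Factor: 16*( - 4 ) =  - 64=-2^6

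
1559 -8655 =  - 7096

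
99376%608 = 272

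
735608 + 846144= 1581752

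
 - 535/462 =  -2+389/462  =  - 1.16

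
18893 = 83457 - 64564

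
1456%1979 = 1456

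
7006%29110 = 7006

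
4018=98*41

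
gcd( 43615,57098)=1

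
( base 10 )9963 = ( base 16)26EB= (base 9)14600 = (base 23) ij4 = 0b10011011101011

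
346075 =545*635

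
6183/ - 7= -884  +  5/7 =- 883.29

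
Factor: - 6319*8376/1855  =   - 52927944/1855=- 2^3*3^1 *5^ (-1)*7^(-1 )*53^ ( - 1)*71^1*89^1*349^1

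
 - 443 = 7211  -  7654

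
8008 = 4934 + 3074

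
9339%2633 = 1440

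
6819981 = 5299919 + 1520062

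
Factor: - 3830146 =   -  2^1*29^1*66037^1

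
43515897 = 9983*4359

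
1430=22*65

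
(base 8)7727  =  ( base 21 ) 942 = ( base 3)12120012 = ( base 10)4055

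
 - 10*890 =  - 8900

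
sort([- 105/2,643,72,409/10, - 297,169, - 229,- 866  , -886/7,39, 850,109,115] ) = [ - 866 , - 297,- 229, - 886/7,  -  105/2,39, 409/10, 72, 109, 115, 169,643, 850 ]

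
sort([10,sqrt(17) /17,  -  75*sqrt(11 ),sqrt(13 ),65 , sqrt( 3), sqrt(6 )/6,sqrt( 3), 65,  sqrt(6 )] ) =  [-75*sqrt(11), sqrt( 17) /17, sqrt( 6)/6,sqrt (3 ),  sqrt( 3),sqrt(6 ),  sqrt(13 ), 10,  65,65]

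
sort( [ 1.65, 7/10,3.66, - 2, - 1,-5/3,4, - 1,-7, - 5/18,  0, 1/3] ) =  [ - 7, - 2,-5/3, - 1, - 1, - 5/18, 0 , 1/3, 7/10,1.65,3.66,4 ] 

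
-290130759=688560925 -978691684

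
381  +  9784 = 10165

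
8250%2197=1659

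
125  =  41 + 84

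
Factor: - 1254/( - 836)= 2^( - 1 )*3^1  =  3/2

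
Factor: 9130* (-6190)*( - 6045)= 2^2*3^1*5^3*11^1*13^1*31^1*83^1*619^1 = 341631361500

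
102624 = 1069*96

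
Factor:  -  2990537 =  - 11^1 * 271867^1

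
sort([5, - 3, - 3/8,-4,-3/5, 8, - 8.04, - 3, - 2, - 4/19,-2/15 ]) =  [-8.04, - 4,-3,-3,-2,  -  3/5, - 3/8,  -  4/19, -2/15,5,8] 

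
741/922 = 741/922 = 0.80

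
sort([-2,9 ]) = [ - 2, 9]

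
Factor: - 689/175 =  - 5^(- 2)*7^( -1)*13^1*53^1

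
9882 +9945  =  19827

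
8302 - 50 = 8252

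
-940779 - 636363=-1577142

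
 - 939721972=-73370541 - 866351431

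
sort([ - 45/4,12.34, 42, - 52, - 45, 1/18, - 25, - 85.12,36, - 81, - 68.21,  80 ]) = [ - 85.12,-81,  -  68.21, - 52,-45 , - 25, - 45/4,1/18 , 12.34,36 , 42, 80]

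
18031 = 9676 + 8355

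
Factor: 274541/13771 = 47^ ( - 1) * 937^1 = 937/47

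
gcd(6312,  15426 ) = 6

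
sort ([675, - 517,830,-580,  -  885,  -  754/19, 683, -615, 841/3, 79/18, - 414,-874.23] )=[ - 885,-874.23, - 615, - 580, - 517, - 414, - 754/19,79/18, 841/3,  675, 683, 830 ]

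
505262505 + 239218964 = 744481469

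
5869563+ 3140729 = 9010292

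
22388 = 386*58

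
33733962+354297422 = 388031384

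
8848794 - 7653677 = 1195117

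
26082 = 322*81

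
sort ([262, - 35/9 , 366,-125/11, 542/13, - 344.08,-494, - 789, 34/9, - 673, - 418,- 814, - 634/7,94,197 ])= [ -814, - 789, - 673, - 494,- 418, - 344.08, - 634/7,- 125/11, - 35/9, 34/9,542/13, 94, 197,262,366]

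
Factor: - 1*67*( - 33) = 2211 = 3^1*11^1*67^1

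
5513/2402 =2 + 709/2402 = 2.30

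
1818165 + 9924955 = 11743120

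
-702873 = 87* (  -  8079 ) 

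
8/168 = 1/21 = 0.05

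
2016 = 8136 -6120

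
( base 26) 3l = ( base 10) 99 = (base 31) 36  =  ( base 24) 43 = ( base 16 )63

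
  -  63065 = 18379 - 81444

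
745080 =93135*8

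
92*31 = 2852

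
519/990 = 173/330 = 0.52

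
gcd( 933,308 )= 1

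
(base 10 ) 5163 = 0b1010000101011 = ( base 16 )142b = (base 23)9hb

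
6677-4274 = 2403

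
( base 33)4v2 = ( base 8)12405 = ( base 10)5381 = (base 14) 1d65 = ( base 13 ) 25AC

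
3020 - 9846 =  - 6826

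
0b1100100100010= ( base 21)EC8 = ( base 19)HFC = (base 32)692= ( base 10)6434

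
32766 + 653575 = 686341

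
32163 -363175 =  - 331012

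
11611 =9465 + 2146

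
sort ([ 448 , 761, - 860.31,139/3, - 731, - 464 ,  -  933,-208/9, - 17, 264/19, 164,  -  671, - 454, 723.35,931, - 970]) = [ - 970, - 933, - 860.31, - 731,-671, - 464, - 454, - 208/9,  -  17,264/19,139/3, 164,448,723.35,761, 931 ]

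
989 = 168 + 821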